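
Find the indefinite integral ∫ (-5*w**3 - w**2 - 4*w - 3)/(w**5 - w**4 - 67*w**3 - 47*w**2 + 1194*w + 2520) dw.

Factor the denominator: (w - 7)*(w - 6)*(w + 3)*(w + 4)*(w + 5).
Partial-fraction decomposition: 617/(264*(w + 5)) - 317/(110*(w + 4)) + 3/(4*(w + 3)) + 127/(110*(w - 6)) - 359/(264*(w - 7)).
Integrate each term: A/(w−a) contributes A·log|w−a|.

-359*log(w - 7)/264 + 127*log(w - 6)/110 + 3*log(w + 3)/4 - 317*log(w + 4)/110 + 617*log(w + 5)/264 + C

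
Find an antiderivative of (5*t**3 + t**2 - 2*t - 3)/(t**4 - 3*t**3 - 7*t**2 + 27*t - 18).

Factor the denominator: (t - 3)*(t - 2)*(t - 1)*(t + 3).
Partial-fraction decomposition: 41/(40*(t + 3)) + 1/(8*(t - 1)) - 37/(5*(t - 2)) + 45/(4*(t - 3)).
Integrate each term: A/(t−a) contributes A·log|t−a|.

45*log(t - 3)/4 - 37*log(t - 2)/5 + log(t - 1)/8 + 41*log(t + 3)/40 + C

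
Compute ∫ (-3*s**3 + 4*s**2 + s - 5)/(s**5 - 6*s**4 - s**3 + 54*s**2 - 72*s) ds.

5*log(s)/72 - 129*log(s - 4)/56 + 47*log(s - 3)/18 - 11*log(s - 2)/20 + 109*log(s + 3)/630 + C

Factor the denominator: s*(s - 4)*(s - 3)*(s - 2)*(s + 3).
Partial-fraction decomposition: 109/(630*(s + 3)) - 11/(20*(s - 2)) + 47/(18*(s - 3)) - 129/(56*(s - 4)) + 5/(72*s).
Integrate each term: A/(s−a) contributes A·log|s−a|.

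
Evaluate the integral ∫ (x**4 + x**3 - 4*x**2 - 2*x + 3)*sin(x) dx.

Use integration by parts with u = x**4 + x**3 - 4*x**2 - 2*x + 3, dv = sin(x) dx, so v = -cos(x).
Apply parts 4 times (tabular method): alternate signs, differentiate u down to 0, integrate dv up.

-x**4*cos(x) + 4*x**3*sin(x) - x**3*cos(x) + 3*x**2*sin(x) + 16*x**2*cos(x) - 32*x*sin(x) + 8*x*cos(x) - 8*sin(x) - 35*cos(x) + C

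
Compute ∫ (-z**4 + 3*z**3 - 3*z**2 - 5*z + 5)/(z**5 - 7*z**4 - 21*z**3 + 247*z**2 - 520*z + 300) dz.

-1135*log(z - 5)/1936 - log(z - 2)/8 + log(z - 1)/112 - 2017*log(z + 6)/6776 + 115/(44*z - 220) + C

Factor the denominator: (z - 5)**2*(z - 2)*(z - 1)*(z + 6).
Partial-fraction decomposition: -2017/(6776*(z + 6)) + 1/(112*(z - 1)) - 1/(8*(z - 2)) - 1135/(1936*(z - 5)) - 115/(44*(z - 5)**2).
Integrate each term; A/(z−a) gives A·log|z−a|; A/(z−a)² gives −A/(z−a).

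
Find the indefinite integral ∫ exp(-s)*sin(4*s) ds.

-exp(-s)*sin(4*s)/17 - 4*exp(-s)*cos(4*s)/17 + C

Let I denote the integral. Integrate by parts with u = sin(4*s), dv = exp(-s) ds, so v = -exp(-s): I = -exp(-s)*sin(4*s) + 4·∫ exp(-s)*cos(4*s) ds.
Apply parts again with u = cos(4*s), dv = exp(-s) ds: ∫ exp(-s)*cos(4*s) ds = -exp(-s)*cos(4*s) − 4·I. Substituting back brings back I: I = -exp(-s)*sin(4*s) - 4*exp(-s)*cos(4*s) − 16·I.
Solving for I: (1 + 16)·I equals the remaining terms, so I = (1/17)·(-exp(-s)*sin(4*s) - 4*exp(-s)*cos(4*s)).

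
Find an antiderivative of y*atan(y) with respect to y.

Use integration by parts with u = arctan(y), dv = y dy.
Then du = 1/(y**2 + 1) dy.

y**2*atan(y)/2 - y/2 + atan(y)/2 + C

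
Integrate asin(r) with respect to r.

Use integration by parts with u = arcsin(r), dv = dr.
Then du = 1/sqrt(-r**2 + 1) dr.

r*asin(r) + sqrt(-r**2 + 1) + C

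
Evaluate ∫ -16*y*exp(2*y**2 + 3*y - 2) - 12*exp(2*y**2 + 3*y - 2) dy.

-4*exp(2*y**2 + 3*y - 2) + C

Let u = 2*y**2 + 3*y - 2, so du = (4*y + 3) dy.
Rewriting, the integral becomes -4·∫ e^u du = -4·e^u.
Substituting back, u = 2*y**2 + 3*y - 2.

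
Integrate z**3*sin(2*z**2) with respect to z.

Let u = z², du = 2z dz; rewrite as (1/2)∫ u^1·sin(2u) du.
Now integrate by parts 1 time.

-z**2*cos(2*z**2)/4 + sin(2*z**2)/8 + C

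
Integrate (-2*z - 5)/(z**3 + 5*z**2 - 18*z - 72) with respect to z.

-13*log(z - 4)/70 - log(z + 3)/21 + 7*log(z + 6)/30 + C

Factor the denominator: (z - 4)*(z + 3)*(z + 6).
Partial-fraction decomposition: 7/(30*(z + 6)) - 1/(21*(z + 3)) - 13/(70*(z - 4)).
Integrate each term: A/(z−a) contributes A·log|z−a|.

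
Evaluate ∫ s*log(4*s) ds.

Use integration by parts with u = log(4*s), dv = s ds.
Then du = 1/s ds and v = s**2/2.

s**2*(log(s) + 2*log(2))/2 - s**2/4 + C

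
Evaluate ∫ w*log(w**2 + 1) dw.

Let u = w**2 + 1, so du = (2*w) dw.
The integral becomes (1/2)·∫ log(u) du; integrate by parts with u′=log(u), dv′=du.

w**2*log(w**2 + 1)/2 - w**2/2 + log(w**2 + 1)/2 + C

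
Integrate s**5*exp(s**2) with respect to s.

Let u = s², du = 2s ds; rewrite as (1/2)∫ u^2·exp(1u) du.
Now integrate by parts 2 times.

(s**4 - 2*s**2 + 2)*exp(s**2)/2 + C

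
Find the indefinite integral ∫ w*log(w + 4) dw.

Use integration by parts with u = log(w + 4), dv = w dw.
Then du = 1/(w + 4) dw and v = w**2/2.

w**2*log(w + 4)/2 - w**2/4 + 2*w - 8*log(w + 4) + C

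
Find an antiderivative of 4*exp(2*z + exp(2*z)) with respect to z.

2*exp(exp(2*z)) + C

Let u = exp(2*z), so du = (2*exp(2*z)) dz.
Rewriting, the integral becomes 2·∫ e^u du = 2·e^u.
Substituting back, u = exp(2*z).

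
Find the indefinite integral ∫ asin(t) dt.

t*asin(t) + sqrt(-t**2 + 1) + C

Use integration by parts with u = arcsin(t), dv = dt.
Then du = 1/sqrt(-t**2 + 1) dt.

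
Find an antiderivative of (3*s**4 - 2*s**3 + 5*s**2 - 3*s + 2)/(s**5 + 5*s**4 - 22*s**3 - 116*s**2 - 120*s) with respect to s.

Factor the denominator: s*(s - 5)*(s + 2)**2*(s + 6).
Partial-fraction decomposition: 565/(132*(s + 6)) - 187/(98*(s + 2)) + 23/(14*(s + 2)**2) + 1737/(2695*(s - 5)) - 1/(60*s).
Integrate each term; A/(s−a) gives A·log|s−a|; A/(s−a)² gives −A/(s−a).

-log(s)/60 + 1737*log(s - 5)/2695 - 187*log(s + 2)/98 + 565*log(s + 6)/132 - 23/(14*s + 28) + C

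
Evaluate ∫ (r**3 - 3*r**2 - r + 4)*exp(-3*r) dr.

Use integration by parts with u = r**3 - 3*r**2 - r + 4, dv = exp(-3*r) dr, so v = -exp(-3*r)/3.
Apply parts 3 times (tabular method): alternate signs, differentiate u down to 0, integrate dv up.

(-9*r**3 + 18*r**2 + 21*r - 29)*exp(-3*r)/27 + C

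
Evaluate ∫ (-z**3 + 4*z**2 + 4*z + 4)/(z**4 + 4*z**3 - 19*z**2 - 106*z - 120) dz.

Factor the denominator: (z - 5)*(z + 2)*(z + 3)*(z + 4).
Partial-fraction decomposition: -58/(9*(z + 4)) + 55/(8*(z + 3)) - 10/(7*(z + 2)) - 1/(504*(z - 5)).
Integrate each term: A/(z−a) contributes A·log|z−a|.

-log(z - 5)/504 - 10*log(z + 2)/7 + 55*log(z + 3)/8 - 58*log(z + 4)/9 + C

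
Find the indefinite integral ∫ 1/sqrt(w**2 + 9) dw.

Substitute w = 3·tan(θ), so dw = 3·sec(θ)^2 dθ and the radical becomes sqrt(w**2 + 9) = 3·sec(θ) by the Pythagorean identity.
Integrate the resulting trig expression in θ, then back-substitute tan(θ) = w/3, sec(θ) = sqrt(w**2 + 9)/3 (absorbing any constant into C).

log(w + sqrt(w**2 + 9)) + C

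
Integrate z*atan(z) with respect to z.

z**2*atan(z)/2 - z/2 + atan(z)/2 + C

Use integration by parts with u = arctan(z), dv = z dz.
Then du = 1/(z**2 + 1) dz.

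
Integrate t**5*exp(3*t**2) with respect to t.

(9*t**4 - 6*t**2 + 2)*exp(3*t**2)/54 + C

Let u = t², du = 2t dt; rewrite as (1/2)∫ u^2·exp(3u) du.
Now integrate by parts 2 times.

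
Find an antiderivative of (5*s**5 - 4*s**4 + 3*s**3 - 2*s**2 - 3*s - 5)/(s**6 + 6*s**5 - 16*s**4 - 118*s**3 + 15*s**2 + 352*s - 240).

Factor the denominator: (s - 4)*(s - 1)**2*(s + 3)*(s + 4)*(s + 5).
Partial-fraction decomposition: 515/(18*(s + 5)) - 6361/(200*(s + 4)) + 817/(112*(s + 3)) - 127/(3600*(s - 1)) + 1/(60*(s - 1)**2) + 157/(168*(s - 4)).
Integrate each term; A/(s−a) gives A·log|s−a|; A/(s−a)² gives −A/(s−a).

157*log(s - 4)/168 - 127*log(s - 1)/3600 + 817*log(s + 3)/112 - 6361*log(s + 4)/200 + 515*log(s + 5)/18 - 1/(60*s - 60) + C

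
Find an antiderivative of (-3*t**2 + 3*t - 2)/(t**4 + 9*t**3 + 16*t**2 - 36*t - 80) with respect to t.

Factor the denominator: (t - 2)*(t + 2)*(t + 4)*(t + 5).
Partial-fraction decomposition: 92/(21*(t + 5)) - 31/(6*(t + 4)) + 5/(6*(t + 2)) - 1/(21*(t - 2)).
Integrate each term: A/(t−a) contributes A·log|t−a|.

-log(t - 2)/21 + 5*log(t + 2)/6 - 31*log(t + 4)/6 + 92*log(t + 5)/21 + C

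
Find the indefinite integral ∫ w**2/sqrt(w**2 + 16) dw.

Substitute w = 4·tan(θ), so dw = 4·sec(θ)^2 dθ and the radical becomes sqrt(w**2 + 16) = 4·sec(θ) by the Pythagorean identity.
Integrate the resulting trig expression in θ, then back-substitute tan(θ) = w/4, sec(θ) = sqrt(w**2 + 16)/4 (absorbing any constant into C).

w*sqrt(w**2 + 16)/2 - 8*log(w + sqrt(w**2 + 16)) + C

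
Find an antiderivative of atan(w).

Use integration by parts with u = arctan(w), dv = dw.
Then du = 1/(w**2 + 1) dw.

w*atan(w) - log(w**2 + 1)/2 + C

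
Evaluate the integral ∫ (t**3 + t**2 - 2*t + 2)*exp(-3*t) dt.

Use integration by parts with u = t**3 + t**2 - 2*t + 2, dv = exp(-3*t) dt, so v = -exp(-3*t)/3.
Apply parts 3 times (tabular method): alternate signs, differentiate u down to 0, integrate dv up.

(-9*t**3 - 18*t**2 + 6*t - 16)*exp(-3*t)/27 + C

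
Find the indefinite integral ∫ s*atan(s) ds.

s**2*atan(s)/2 - s/2 + atan(s)/2 + C

Use integration by parts with u = arctan(s), dv = s ds.
Then du = 1/(s**2 + 1) ds.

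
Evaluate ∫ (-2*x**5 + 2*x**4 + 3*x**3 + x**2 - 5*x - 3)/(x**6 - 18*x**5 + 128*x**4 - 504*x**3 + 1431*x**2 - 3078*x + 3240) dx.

-4103*log(x - 6)/90 + 1157*log(x - 5)/17 - 1351*log(x - 4)/50 + 7*log(x - 3)/3 + 829*log(x**2 + 9)/7650 + 407*atan(x/3)/3825 + C

Factor the denominator: (x - 6)*(x - 5)*(x - 4)*(x - 3)*(x**2 + 9).
Partial-fraction decomposition: (829*x + 1221)/(3825*(x**2 + 9)) + 7/(3*(x - 3)) - 1351/(50*(x - 4)) + 1157/(17*(x - 5)) - 4103/(90*(x - 6)).
Integrate each term; A/(x−a) gives A·log|x−a|; the (Bx+D)/(x²+p²) term gives a log and an atan.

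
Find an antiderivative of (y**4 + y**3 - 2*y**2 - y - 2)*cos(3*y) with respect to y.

Use integration by parts with u = y**4 + y**3 - 2*y**2 - y - 2, dv = cos(3*y) dy, so v = sin(3*y)/3.
Apply parts 4 times (tabular method): alternate signs, differentiate u down to 0, integrate dv up.

y**4*sin(3*y)/3 + y**3*sin(3*y)/3 + 4*y**3*cos(3*y)/9 - 10*y**2*sin(3*y)/9 + y**2*cos(3*y)/3 - 5*y*sin(3*y)/9 - 20*y*cos(3*y)/27 - 34*sin(3*y)/81 - 5*cos(3*y)/27 + C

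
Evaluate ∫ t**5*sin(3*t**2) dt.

Let u = t², du = 2t dt; rewrite as (1/2)∫ u^2·sin(3u) du.
Now integrate by parts 2 times.

-t**4*cos(3*t**2)/6 + t**2*sin(3*t**2)/9 + cos(3*t**2)/27 + C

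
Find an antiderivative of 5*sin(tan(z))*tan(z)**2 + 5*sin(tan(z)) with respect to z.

Let u = tan(z), so du = (tan(z)**2 + 1) dz.
Rewriting, the integral becomes 5·∫ sin(u) du = 5·-cos(u).
Substituting back, u = tan(z).

-5*cos(tan(z)) + C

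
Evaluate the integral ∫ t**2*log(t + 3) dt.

Use integration by parts with u = log(t + 3), dv = t**2 dt.
Then du = 1/(t + 3) dt and v = t**3/3.

t**3*log(t + 3)/3 - t**3/9 + t**2/2 - 3*t + 9*log(t + 3) + C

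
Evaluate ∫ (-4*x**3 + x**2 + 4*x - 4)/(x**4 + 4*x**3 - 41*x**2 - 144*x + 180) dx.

Factor the denominator: (x - 6)*(x - 1)*(x + 5)*(x + 6).
Partial-fraction decomposition: -218/(21*(x + 6)) + 167/(22*(x + 5)) + 1/(70*(x - 1)) - 202/(165*(x - 6)).
Integrate each term: A/(x−a) contributes A·log|x−a|.

-202*log(x - 6)/165 + log(x - 1)/70 + 167*log(x + 5)/22 - 218*log(x + 6)/21 + C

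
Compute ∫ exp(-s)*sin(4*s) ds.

Let I denote the integral. Integrate by parts with u = sin(4*s), dv = exp(-s) ds, so v = -exp(-s): I = -exp(-s)*sin(4*s) + 4·∫ exp(-s)*cos(4*s) ds.
Apply parts again with u = cos(4*s), dv = exp(-s) ds: ∫ exp(-s)*cos(4*s) ds = -exp(-s)*cos(4*s) − 4·I. Substituting back brings back I: I = -exp(-s)*sin(4*s) - 4*exp(-s)*cos(4*s) − 16·I.
Solving for I: (1 + 16)·I equals the remaining terms, so I = (1/17)·(-exp(-s)*sin(4*s) - 4*exp(-s)*cos(4*s)).

-exp(-s)*sin(4*s)/17 - 4*exp(-s)*cos(4*s)/17 + C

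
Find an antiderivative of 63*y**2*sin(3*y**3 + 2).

-7*cos(3*y**3 + 2) + C

Let u = 3*y**3 + 2, so du = (9*y**2) dy.
Rewriting, the integral becomes 7·∫ sin(u) du = 7·-cos(u).
Substituting back, u = 3*y**3 + 2.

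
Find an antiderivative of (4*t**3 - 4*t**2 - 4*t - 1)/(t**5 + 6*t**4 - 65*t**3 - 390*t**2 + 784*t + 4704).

Factor the denominator: (t - 7)*(t - 4)*(t + 4)*(t + 6)*(t + 7).
Partial-fraction decomposition: -1541/(462*(t + 7)) + 197/(52*(t + 6)) - 305/(528*(t + 4)) - 35/(528*(t - 4)) + 1147/(6006*(t - 7)).
Integrate each term: A/(t−a) contributes A·log|t−a|.

1147*log(t - 7)/6006 - 35*log(t - 4)/528 - 305*log(t + 4)/528 + 197*log(t + 6)/52 - 1541*log(t + 7)/462 + C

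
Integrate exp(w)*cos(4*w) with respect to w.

4*exp(w)*sin(4*w)/17 + exp(w)*cos(4*w)/17 + C

Let I denote the integral. Integrate by parts with u = cos(4*w), dv = exp(w) dw, so v = exp(w): I = exp(w)*cos(4*w) + 4·∫ exp(w)*sin(4*w) dw.
Apply parts again with u = sin(4*w), dv = exp(w) dw: ∫ exp(w)*sin(4*w) dw = exp(w)*sin(4*w) − 4·I. Substituting back brings back I: I = 4*exp(w)*sin(4*w) + exp(w)*cos(4*w) − 16·I.
Solving for I: (1 + 16)·I equals the remaining terms, so I = (1/17)·(4*exp(w)*sin(4*w) + exp(w)*cos(4*w)).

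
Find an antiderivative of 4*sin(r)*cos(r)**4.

Let u = cos(r), so du = (-sin(r)) dr.
Rewriting, the integral becomes -4·∫ u^4 du = -4·u^5/5.
Substituting back, u = cos(r).

-4*cos(r)**5/5 + C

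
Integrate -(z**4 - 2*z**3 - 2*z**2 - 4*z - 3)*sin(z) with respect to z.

z**4*cos(z) - 4*z**3*sin(z) - 2*z**3*cos(z) + 6*z**2*sin(z) - 14*z**2*cos(z) + 28*z*sin(z) + 8*z*cos(z) - 8*sin(z) + 25*cos(z) + C

Use integration by parts with u = z**4 - 2*z**3 - 2*z**2 - 4*z - 3, dv = -sin(z) dz, so v = cos(z).
Apply parts 4 times (tabular method): alternate signs, differentiate u down to 0, integrate dv up.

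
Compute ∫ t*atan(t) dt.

Use integration by parts with u = arctan(t), dv = t dt.
Then du = 1/(t**2 + 1) dt.

t**2*atan(t)/2 - t/2 + atan(t)/2 + C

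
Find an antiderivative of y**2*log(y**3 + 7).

y**3*log(y**3 + 7)/3 - y**3/3 + 7*log(y**3 + 7)/3 + C

Let u = y**3 + 7, so du = (3*y**2) dy.
The integral becomes (1/3)·∫ log(u) du; integrate by parts with u′=log(u), dv′=du.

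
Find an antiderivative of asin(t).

t*asin(t) + sqrt(-t**2 + 1) + C

Use integration by parts with u = arcsin(t), dv = dt.
Then du = 1/sqrt(-t**2 + 1) dt.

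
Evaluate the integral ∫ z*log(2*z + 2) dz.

Use integration by parts with u = log(2*z + 2), dv = z dz.
Then du = 2/(2*z + 2) dz and v = z**2/2.

z**2*log(2*z + 2)/2 - z**2/4 + z/2 - log(z + 1)/2 + C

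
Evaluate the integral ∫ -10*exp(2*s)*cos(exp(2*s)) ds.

Let u = exp(2*s), so du = (2*exp(2*s)) ds.
Rewriting, the integral becomes -5·∫ cos(u) du = -5·sin(u).
Substituting back, u = exp(2*s).

-5*sin(exp(2*s)) + C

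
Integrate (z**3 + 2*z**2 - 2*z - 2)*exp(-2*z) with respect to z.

(-4*z**3 - 14*z**2 - 6*z + 5)*exp(-2*z)/8 + C

Use integration by parts with u = z**3 + 2*z**2 - 2*z - 2, dv = exp(-2*z) dz, so v = -exp(-2*z)/2.
Apply parts 3 times (tabular method): alternate signs, differentiate u down to 0, integrate dv up.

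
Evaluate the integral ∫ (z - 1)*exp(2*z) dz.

Use integration by parts with u = z - 1, dv = exp(2*z) dz, so v = exp(2*z)/2.
Apply parts 1 times (tabular method): alternate signs, differentiate u down to 0, integrate dv up.

(2*z - 3)*exp(2*z)/4 + C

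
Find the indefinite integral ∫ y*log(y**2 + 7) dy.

y**2*log(y**2 + 7)/2 - y**2/2 + 7*log(y**2 + 7)/2 + C

Let u = y**2 + 7, so du = (2*y) dy.
The integral becomes (1/2)·∫ log(u) du; integrate by parts with u′=log(u), dv′=du.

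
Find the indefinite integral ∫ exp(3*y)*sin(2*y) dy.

3*exp(3*y)*sin(2*y)/13 - 2*exp(3*y)*cos(2*y)/13 + C

Let I denote the integral. Integrate by parts with u = sin(2*y), dv = exp(3*y) dy, so v = exp(3*y)/3: I = exp(3*y)*sin(2*y)/3 − (2/3)·∫ exp(3*y)*cos(2*y) dy.
Apply parts again with u = cos(2*y), dv = exp(3*y) dy: ∫ exp(3*y)*cos(2*y) dy = exp(3*y)*cos(2*y)/3 + (2/3)·I. Substituting back brings back I: I = exp(3*y)*sin(2*y)/3 - 2*exp(3*y)*cos(2*y)/9 − (4/9)·I.
Solving for I: (1 + 4/9)·I equals the remaining terms, so I = (9/13)·(exp(3*y)*sin(2*y)/3 - 2*exp(3*y)*cos(2*y)/9).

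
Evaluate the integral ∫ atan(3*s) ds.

Use integration by parts with u = arctan(3*s), dv = ds.
Then du = 3/(9*s**2 + 1) ds.

s*atan(3*s) - log(9*s**2 + 1)/6 + C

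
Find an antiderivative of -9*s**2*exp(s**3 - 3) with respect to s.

Let u = s**3 - 3, so du = (3*s**2) ds.
Rewriting, the integral becomes -3·∫ e^u du = -3·e^u.
Substituting back, u = s**3 - 3.

-3*exp(s**3 - 3) + C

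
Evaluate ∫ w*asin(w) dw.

Use integration by parts with u = arcsin(w), dv = w dw.
Then du = 1/sqrt(-w**2 + 1) dw.

w**2*asin(w)/2 + w*sqrt(-w**2 + 1)/4 - asin(w)/4 + C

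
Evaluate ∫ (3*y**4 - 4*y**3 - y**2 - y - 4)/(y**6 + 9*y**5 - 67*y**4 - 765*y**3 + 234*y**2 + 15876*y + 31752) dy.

5771*log(y - 7)/23660 - 1489*log(y - 6)/8424 + 341*log(y + 3)/3240 + 421375*log(y + 6)/36504 - 8529*log(y + 7)/728 + 2359/(234*y + 1404) + C

Factor the denominator: (y - 7)*(y - 6)*(y + 3)*(y + 6)**2*(y + 7).
Partial-fraction decomposition: -8529/(728*(y + 7)) + 421375/(36504*(y + 6)) - 2359/(234*(y + 6)**2) + 341/(3240*(y + 3)) - 1489/(8424*(y - 6)) + 5771/(23660*(y - 7)).
Integrate each term; A/(y−a) gives A·log|y−a|; A/(y−a)² gives −A/(y−a).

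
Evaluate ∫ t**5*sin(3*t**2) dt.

-t**4*cos(3*t**2)/6 + t**2*sin(3*t**2)/9 + cos(3*t**2)/27 + C

Let u = t², du = 2t dt; rewrite as (1/2)∫ u^2·sin(3u) du.
Now integrate by parts 2 times.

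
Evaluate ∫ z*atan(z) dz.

z**2*atan(z)/2 - z/2 + atan(z)/2 + C

Use integration by parts with u = arctan(z), dv = z dz.
Then du = 1/(z**2 + 1) dz.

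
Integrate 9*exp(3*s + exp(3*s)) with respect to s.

Let u = exp(3*s), so du = (3*exp(3*s)) ds.
Rewriting, the integral becomes 3·∫ e^u du = 3·e^u.
Substituting back, u = exp(3*s).

3*exp(exp(3*s)) + C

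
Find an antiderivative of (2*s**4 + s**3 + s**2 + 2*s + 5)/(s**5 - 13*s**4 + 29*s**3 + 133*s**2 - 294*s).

Factor the denominator: s*(s - 7)**2*(s - 2)*(s + 3).
Partial-fraction decomposition: 143/(1500*(s + 3)) + 53/(250*(s - 2)) + 41887/(24500*(s - 7)) + 5213/(350*(s - 7)**2) - 5/(294*s).
Integrate each term; A/(s−a) gives A·log|s−a|; A/(s−a)² gives −A/(s−a).

-5*log(s)/294 + 41887*log(s - 7)/24500 + 53*log(s - 2)/250 + 143*log(s + 3)/1500 - 5213/(350*s - 2450) + C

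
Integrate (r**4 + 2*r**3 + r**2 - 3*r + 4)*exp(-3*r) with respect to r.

(-27*r**4 - 90*r**3 - 117*r**2 + 3*r - 107)*exp(-3*r)/81 + C

Use integration by parts with u = r**4 + 2*r**3 + r**2 - 3*r + 4, dv = exp(-3*r) dr, so v = -exp(-3*r)/3.
Apply parts 4 times (tabular method): alternate signs, differentiate u down to 0, integrate dv up.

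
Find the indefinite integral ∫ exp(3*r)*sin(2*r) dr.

3*exp(3*r)*sin(2*r)/13 - 2*exp(3*r)*cos(2*r)/13 + C

Let I denote the integral. Integrate by parts with u = sin(2*r), dv = exp(3*r) dr, so v = exp(3*r)/3: I = exp(3*r)*sin(2*r)/3 − (2/3)·∫ exp(3*r)*cos(2*r) dr.
Apply parts again with u = cos(2*r), dv = exp(3*r) dr: ∫ exp(3*r)*cos(2*r) dr = exp(3*r)*cos(2*r)/3 + (2/3)·I. Substituting back brings back I: I = exp(3*r)*sin(2*r)/3 - 2*exp(3*r)*cos(2*r)/9 − (4/9)·I.
Solving for I: (1 + 4/9)·I equals the remaining terms, so I = (9/13)·(exp(3*r)*sin(2*r)/3 - 2*exp(3*r)*cos(2*r)/9).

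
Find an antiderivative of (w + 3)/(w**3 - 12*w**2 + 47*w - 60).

Factor the denominator: (w - 5)*(w - 4)*(w - 3).
Partial-fraction decomposition: 3/(w - 3) - 7/(w - 4) + 4/(w - 5).
Integrate each term: A/(w−a) contributes A·log|w−a|.

4*log(w - 5) - 7*log(w - 4) + 3*log(w - 3) + C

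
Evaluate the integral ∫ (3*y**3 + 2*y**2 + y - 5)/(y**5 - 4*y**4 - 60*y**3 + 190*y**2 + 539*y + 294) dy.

1129*log(y - 7)/896 - 103*log(y - 6)/91 + 127*log(y + 1)/8064 - 943*log(y + 7)/6552 + 1/(48*y + 48) + C

Factor the denominator: (y - 7)*(y - 6)*(y + 1)**2*(y + 7).
Partial-fraction decomposition: -943/(6552*(y + 7)) + 127/(8064*(y + 1)) - 1/(48*(y + 1)**2) - 103/(91*(y - 6)) + 1129/(896*(y - 7)).
Integrate each term; A/(y−a) gives A·log|y−a|; A/(y−a)² gives −A/(y−a).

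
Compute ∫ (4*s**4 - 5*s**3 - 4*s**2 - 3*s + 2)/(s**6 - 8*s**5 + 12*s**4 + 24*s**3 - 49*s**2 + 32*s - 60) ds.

881*log(s - 5)/546 - 73*log(s - 3)/50 + log(s - 2)/15 - 24*log(s + 2)/175 - 27*log(s**2 + 1)/650 - 31*atan(s)/325 + C

Factor the denominator: (s - 5)*(s - 3)*(s - 2)*(s + 2)*(s**2 + 1).
Partial-fraction decomposition: -(27*s + 31)/(325*(s**2 + 1)) - 24/(175*(s + 2)) + 1/(15*(s - 2)) - 73/(50*(s - 3)) + 881/(546*(s - 5)).
Integrate each term; A/(s−a) gives A·log|s−a|; the (Bs+D)/(s²+p²) term gives a log and an atan.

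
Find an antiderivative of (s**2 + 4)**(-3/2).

Substitute s = 2·tan(θ), so ds = 2·sec(θ)^2 dθ and the radical becomes sqrt(s**2 + 4) = 2·sec(θ) by the Pythagorean identity.
Integrate the resulting trig expression in θ, then back-substitute tan(θ) = s/2, sec(θ) = sqrt(s**2 + 4)/2 (absorbing any constant into C).

s/(4*sqrt(s**2 + 4)) + C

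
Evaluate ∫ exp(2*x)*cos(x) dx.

Let I denote the integral. Integrate by parts with u = cos(x), dv = exp(2*x) dx, so v = exp(2*x)/2: I = exp(2*x)*cos(x)/2 + (1/2)·∫ exp(2*x)*sin(x) dx.
Apply parts again with u = sin(x), dv = exp(2*x) dx: ∫ exp(2*x)*sin(x) dx = exp(2*x)*sin(x)/2 − (1/2)·I. Substituting back brings back I: I = exp(2*x)*sin(x)/4 + exp(2*x)*cos(x)/2 − (1/4)·I.
Solving for I: (1 + 1/4)·I equals the remaining terms, so I = (4/5)·(exp(2*x)*sin(x)/4 + exp(2*x)*cos(x)/2).

exp(2*x)*sin(x)/5 + 2*exp(2*x)*cos(x)/5 + C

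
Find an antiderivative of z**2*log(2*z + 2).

z**3*log(2*z + 2)/3 - z**3/9 + z**2/6 - z/3 + log(z + 1)/3 + C

Use integration by parts with u = log(2*z + 2), dv = z**2 dz.
Then du = 2/(2*z + 2) dz and v = z**3/3.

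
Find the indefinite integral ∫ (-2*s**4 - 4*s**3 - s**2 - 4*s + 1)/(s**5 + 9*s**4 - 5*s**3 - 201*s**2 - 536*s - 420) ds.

-299*log(s - 5)/784 - 15*log(s + 2)/49 + 25*log(s + 3)/16 - 23*log(s + 7)/8 + 1/(7*s + 14) + C

Factor the denominator: (s - 5)*(s + 2)**2*(s + 3)*(s + 7).
Partial-fraction decomposition: -23/(8*(s + 7)) + 25/(16*(s + 3)) - 15/(49*(s + 2)) - 1/(7*(s + 2)**2) - 299/(784*(s - 5)).
Integrate each term; A/(s−a) gives A·log|s−a|; A/(s−a)² gives −A/(s−a).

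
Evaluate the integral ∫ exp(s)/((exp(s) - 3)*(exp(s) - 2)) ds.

Let u = e^s, du = e^s ds.
The integral becomes ∫ du/((u-3)(u-2)); decompose into partial fractions.

log(exp(s) - 3) - log(exp(s) - 2) + C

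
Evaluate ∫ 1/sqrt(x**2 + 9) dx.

Substitute x = 3·tan(θ), so dx = 3·sec(θ)^2 dθ and the radical becomes sqrt(x**2 + 9) = 3·sec(θ) by the Pythagorean identity.
Integrate the resulting trig expression in θ, then back-substitute tan(θ) = x/3, sec(θ) = sqrt(x**2 + 9)/3 (absorbing any constant into C).

log(x + sqrt(x**2 + 9)) + C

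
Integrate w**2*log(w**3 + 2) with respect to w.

w**3*log(w**3 + 2)/3 - w**3/3 + 2*log(w**3 + 2)/3 + C

Let u = w**3 + 2, so du = (3*w**2) dw.
The integral becomes (1/3)·∫ log(u) du; integrate by parts with u′=log(u), dv′=du.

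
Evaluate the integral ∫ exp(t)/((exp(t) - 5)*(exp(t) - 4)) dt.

Let u = e^t, du = e^t dt.
The integral becomes ∫ du/((u-4)(u-5)); decompose into partial fractions.

log(exp(t) - 5) - log(exp(t) - 4) + C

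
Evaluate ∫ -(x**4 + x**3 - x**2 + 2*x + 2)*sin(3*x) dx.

x**4*cos(3*x)/3 - 4*x**3*sin(3*x)/9 + x**3*cos(3*x)/3 - x**2*sin(3*x)/3 - 7*x**2*cos(3*x)/9 + 14*x*sin(3*x)/27 + 4*x*cos(3*x)/9 - 4*sin(3*x)/27 + 68*cos(3*x)/81 + C

Use integration by parts with u = x**4 + x**3 - x**2 + 2*x + 2, dv = -sin(3*x) dx, so v = cos(3*x)/3.
Apply parts 4 times (tabular method): alternate signs, differentiate u down to 0, integrate dv up.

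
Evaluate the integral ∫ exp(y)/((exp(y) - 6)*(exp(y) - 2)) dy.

Let u = e^y, du = e^y dy.
The integral becomes ∫ du/((u-6)(u-2)); decompose into partial fractions.

log(exp(y) - 6)/4 - log(exp(y) - 2)/4 + C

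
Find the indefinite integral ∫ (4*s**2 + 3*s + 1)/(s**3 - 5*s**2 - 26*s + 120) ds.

163*log(s - 6)/22 - 77*log(s - 4)/18 + 86*log(s + 5)/99 + C

Factor the denominator: (s - 6)*(s - 4)*(s + 5).
Partial-fraction decomposition: 86/(99*(s + 5)) - 77/(18*(s - 4)) + 163/(22*(s - 6)).
Integrate each term: A/(s−a) contributes A·log|s−a|.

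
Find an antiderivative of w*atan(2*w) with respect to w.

Use integration by parts with u = arctan(2*w), dv = w dw.
Then du = 2/(4*w**2 + 1) dw.

w**2*atan(2*w)/2 - w/4 + atan(2*w)/8 + C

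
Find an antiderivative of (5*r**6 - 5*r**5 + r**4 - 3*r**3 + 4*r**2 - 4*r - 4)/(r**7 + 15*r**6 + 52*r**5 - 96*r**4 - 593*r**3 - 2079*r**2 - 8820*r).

Factor the denominator: r*(r - 4)*(r + 5)*(r + 7)**2*(r**2 + 9).
Partial-fraction decomposition: -(1473263*r + 1862577)/(6433650*(r**2 + 9)) - 207718411/(19945156*(r + 7)) - 337965/(4466*(r + 7)**2) + 15811/(1020*(r + 5)) + 1289/(9075*(r - 4)) + 1/(2205*r).
Integrate each term; A/(r−a) gives A·log|r−a|; the (Br+D)/(r²+p²) term gives a log and an atan.

log(r)/2205 + 1289*log(r - 4)/9075 + 15811*log(r + 5)/1020 - 207718411*log(r + 7)/19945156 - 1473263*log(r**2 + 9)/12867300 - 206953*atan(r/3)/2144550 + 337965/(4466*r + 31262) + C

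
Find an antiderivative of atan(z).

Use integration by parts with u = arctan(z), dv = dz.
Then du = 1/(z**2 + 1) dz.

z*atan(z) - log(z**2 + 1)/2 + C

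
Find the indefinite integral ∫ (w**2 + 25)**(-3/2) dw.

w/(25*sqrt(w**2 + 25)) + C

Substitute w = 5·tan(θ), so dw = 5·sec(θ)^2 dθ and the radical becomes sqrt(w**2 + 25) = 5·sec(θ) by the Pythagorean identity.
Integrate the resulting trig expression in θ, then back-substitute tan(θ) = w/5, sec(θ) = sqrt(w**2 + 25)/5 (absorbing any constant into C).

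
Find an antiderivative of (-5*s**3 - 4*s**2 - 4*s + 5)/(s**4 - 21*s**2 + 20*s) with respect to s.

Factor the denominator: s*(s - 4)*(s - 1)*(s + 5).
Partial-fraction decomposition: -55/(27*(s + 5)) + 4/(9*(s - 1)) - 395/(108*(s - 4)) + 1/(4*s).
Integrate each term: A/(s−a) contributes A·log|s−a|.

log(s)/4 - 395*log(s - 4)/108 + 4*log(s - 1)/9 - 55*log(s + 5)/27 + C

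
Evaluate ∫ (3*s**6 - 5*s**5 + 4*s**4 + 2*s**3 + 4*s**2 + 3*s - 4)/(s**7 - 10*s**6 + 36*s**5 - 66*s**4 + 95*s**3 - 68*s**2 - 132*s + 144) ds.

Factor the denominator: (s - 4)*(s - 3)**2*(s - 1)*(s + 1)*(s**2 + 4).
Partial-fraction decomposition: -(76*s - 201)/(325*(s**2 + 4)) + 7/(800*(s + 1)) - 7/(120*(s - 1)) - 10271/(416*(s - 3)) - 107/(8*(s - 3)**2) + 2098/(75*(s - 4)).
Integrate each term; A/(s−a) gives A·log|s−a|; the (Bs+D)/(s²+p²) term gives a log and an atan.

2098*log(s - 4)/75 - 10271*log(s - 3)/416 - 7*log(s - 1)/120 + 7*log(s + 1)/800 - 38*log(s**2 + 4)/325 + 201*atan(s/2)/650 + 107/(8*s - 24) + C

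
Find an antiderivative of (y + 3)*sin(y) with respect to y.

-y*cos(y) + sin(y) - 3*cos(y) + C

Use integration by parts with u = y + 3, dv = sin(y) dy, so v = -cos(y).
Apply parts 1 times (tabular method): alternate signs, differentiate u down to 0, integrate dv up.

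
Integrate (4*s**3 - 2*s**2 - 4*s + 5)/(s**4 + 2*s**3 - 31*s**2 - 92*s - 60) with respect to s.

Factor the denominator: (s - 6)*(s + 1)*(s + 2)*(s + 5).
Partial-fraction decomposition: 175/(44*(s + 5)) - 9/(8*(s + 2)) - 3/(28*(s + 1)) + 773/(616*(s - 6)).
Integrate each term: A/(s−a) contributes A·log|s−a|.

773*log(s - 6)/616 - 3*log(s + 1)/28 - 9*log(s + 2)/8 + 175*log(s + 5)/44 + C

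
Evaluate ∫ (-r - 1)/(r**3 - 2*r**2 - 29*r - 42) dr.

Factor the denominator: (r - 7)*(r + 2)*(r + 3).
Partial-fraction decomposition: 1/(5*(r + 3)) - 1/(9*(r + 2)) - 4/(45*(r - 7)).
Integrate each term: A/(r−a) contributes A·log|r−a|.

-4*log(r - 7)/45 - log(r + 2)/9 + log(r + 3)/5 + C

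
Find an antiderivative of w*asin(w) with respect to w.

Use integration by parts with u = arcsin(w), dv = w dw.
Then du = 1/sqrt(-w**2 + 1) dw.

w**2*asin(w)/2 + w*sqrt(-w**2 + 1)/4 - asin(w)/4 + C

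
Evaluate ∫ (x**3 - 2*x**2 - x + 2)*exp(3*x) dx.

(3*x**3 - 9*x**2 + 3*x + 5)*exp(3*x)/9 + C

Use integration by parts with u = x**3 - 2*x**2 - x + 2, dv = exp(3*x) dx, so v = exp(3*x)/3.
Apply parts 3 times (tabular method): alternate signs, differentiate u down to 0, integrate dv up.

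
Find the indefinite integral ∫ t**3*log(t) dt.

Use integration by parts with u = log(t), dv = t**3 dt.
Then du = 1/t dt and v = t**4/4.

t**4*log(t)/4 - t**4/16 + C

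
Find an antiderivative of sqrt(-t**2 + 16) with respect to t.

Substitute t = 4·sin(θ), so dt = 4·cos(θ) dθ and the radical becomes sqrt(-t**2 + 16) = 4·cos(θ) by the Pythagorean identity.
Integrate the resulting trig expression in θ, then back-substitute θ = asin(t/4), sin(θ) = t/4, cos(θ) = sqrt(-t**2 + 16)/4 (absorbing any constant into C).

t*sqrt(-t**2 + 16)/2 + 8*asin(t/4) + C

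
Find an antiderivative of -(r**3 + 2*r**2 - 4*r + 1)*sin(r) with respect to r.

r**3*cos(r) - 3*r**2*sin(r) + 2*r**2*cos(r) - 4*r*sin(r) - 10*r*cos(r) + 10*sin(r) - 3*cos(r) + C

Use integration by parts with u = r**3 + 2*r**2 - 4*r + 1, dv = -sin(r) dr, so v = cos(r).
Apply parts 3 times (tabular method): alternate signs, differentiate u down to 0, integrate dv up.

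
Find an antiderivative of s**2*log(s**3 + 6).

Let u = s**3 + 6, so du = (3*s**2) ds.
The integral becomes (1/3)·∫ log(u) du; integrate by parts with u′=log(u), dv′=du.

s**3*log(s**3 + 6)/3 - s**3/3 + 2*log(s**3 + 6) + C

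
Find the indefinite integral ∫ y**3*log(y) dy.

Use integration by parts with u = log(y), dv = y**3 dy.
Then du = 1/y dy and v = y**4/4.

y**4*log(y)/4 - y**4/16 + C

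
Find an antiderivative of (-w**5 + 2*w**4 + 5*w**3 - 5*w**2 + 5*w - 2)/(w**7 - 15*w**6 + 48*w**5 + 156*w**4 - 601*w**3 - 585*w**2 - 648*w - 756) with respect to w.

-5251*log(w - 7)/2000 + 2018575*log(w - 6)/776223 + log(w + 1)/112 + 26*log(w + 3)/2025 + 1103*log(w**2 + 1)/684500 - 502*atan(w)/171125 - 608/(333*w - 1998) + C

Factor the denominator: (w - 7)*(w - 6)**2*(w + 1)*(w + 3)*(w**2 + 1).
Partial-fraction decomposition: (1103*w - 1004)/(342250*(w**2 + 1)) + 26/(2025*(w + 3)) + 1/(112*(w + 1)) + 2018575/(776223*(w - 6)) + 608/(333*(w - 6)**2) - 5251/(2000*(w - 7)).
Integrate each term; A/(w−a) gives A·log|w−a|; the (Bw+D)/(w²+p²) term gives a log and an atan.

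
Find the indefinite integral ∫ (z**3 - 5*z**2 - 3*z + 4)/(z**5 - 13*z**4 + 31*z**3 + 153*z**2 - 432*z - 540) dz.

Factor the denominator: (z - 6)**2*(z - 5)*(z + 1)*(z + 3).
Partial-fraction decomposition: -59/(1296*(z + 3)) - 1/(588*(z + 1)) - 11/(48*(z - 5)) + 1097/(3969*(z - 6)) + 22/(63*(z - 6)**2).
Integrate each term; A/(z−a) gives A·log|z−a|; A/(z−a)² gives −A/(z−a).

1097*log(z - 6)/3969 - 11*log(z - 5)/48 - log(z + 1)/588 - 59*log(z + 3)/1296 - 22/(63*z - 378) + C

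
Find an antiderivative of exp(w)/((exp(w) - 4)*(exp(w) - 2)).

Let u = e^w, du = e^w dw.
The integral becomes ∫ du/((u-4)(u-2)); decompose into partial fractions.

log(exp(w) - 4)/2 - log(exp(w) - 2)/2 + C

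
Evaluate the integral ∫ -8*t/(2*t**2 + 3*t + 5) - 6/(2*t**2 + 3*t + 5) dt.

-2*log(2*t**2 + 3*t + 5) + C

Let u = 2*t**2 + 3*t + 5, so du = (4*t + 3) dt.
Rewriting, the integral becomes -2·∫ 1/u du = -2·log(u).
Substituting back, u = 2*t**2 + 3*t + 5.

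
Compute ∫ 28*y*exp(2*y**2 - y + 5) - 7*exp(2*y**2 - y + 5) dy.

Let u = 2*y**2 - y + 5, so du = (4*y - 1) dy.
Rewriting, the integral becomes 7·∫ e^u du = 7·e^u.
Substituting back, u = 2*y**2 - y + 5.

7*exp(2*y**2 - y + 5) + C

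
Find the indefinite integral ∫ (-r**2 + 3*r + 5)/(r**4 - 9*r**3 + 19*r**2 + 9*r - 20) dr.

-5*log(r - 5)/24 - log(r - 4)/15 + 7*log(r - 1)/24 - log(r + 1)/60 + C

Factor the denominator: (r - 5)*(r - 4)*(r - 1)*(r + 1).
Partial-fraction decomposition: -1/(60*(r + 1)) + 7/(24*(r - 1)) - 1/(15*(r - 4)) - 5/(24*(r - 5)).
Integrate each term: A/(r−a) contributes A·log|r−a|.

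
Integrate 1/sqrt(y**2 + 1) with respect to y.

log(y + sqrt(y**2 + 1)) + C

Substitute y = tan(θ), so dy = sec(θ)^2 dθ and the radical becomes sqrt(y**2 + 1) = sec(θ) by the Pythagorean identity.
Integrate the resulting trig expression in θ, then back-substitute tan(θ) = y, sec(θ) = sqrt(y**2 + 1) (absorbing any constant into C).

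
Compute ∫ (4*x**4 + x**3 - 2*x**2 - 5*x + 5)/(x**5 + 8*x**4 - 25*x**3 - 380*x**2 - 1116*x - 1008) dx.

Factor the denominator: (x - 7)*(x + 2)*(x + 3)*(x + 4)*(x + 6).
Partial-fraction decomposition: 4931/(312*(x + 6)) - 953/(44*(x + 4)) + 299/(30*(x + 3)) - 7/(8*(x + 2)) + 1091/(1430*(x - 7)).
Integrate each term: A/(x−a) contributes A·log|x−a|.

1091*log(x - 7)/1430 - 7*log(x + 2)/8 + 299*log(x + 3)/30 - 953*log(x + 4)/44 + 4931*log(x + 6)/312 + C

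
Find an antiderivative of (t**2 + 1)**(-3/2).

Substitute t = tan(θ), so dt = sec(θ)^2 dθ and the radical becomes sqrt(t**2 + 1) = sec(θ) by the Pythagorean identity.
Integrate the resulting trig expression in θ, then back-substitute tan(θ) = t, sec(θ) = sqrt(t**2 + 1) (absorbing any constant into C).

t/sqrt(t**2 + 1) + C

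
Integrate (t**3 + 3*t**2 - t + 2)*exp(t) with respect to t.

(t**3 - t + 3)*exp(t) + C

Use integration by parts with u = t**3 + 3*t**2 - t + 2, dv = exp(t) dt, so v = exp(t).
Apply parts 3 times (tabular method): alternate signs, differentiate u down to 0, integrate dv up.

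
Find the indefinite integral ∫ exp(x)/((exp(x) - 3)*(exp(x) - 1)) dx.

log(exp(x) - 3)/2 - log(exp(x) - 1)/2 + C

Let u = e^x, du = e^x dx.
The integral becomes ∫ du/((u-1)(u-3)); decompose into partial fractions.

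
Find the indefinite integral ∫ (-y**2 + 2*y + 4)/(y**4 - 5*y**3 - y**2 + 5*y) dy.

Factor the denominator: y*(y - 5)*(y - 1)*(y + 1).
Partial-fraction decomposition: -1/(12*(y + 1)) - 5/(8*(y - 1)) - 11/(120*(y - 5)) + 4/(5*y).
Integrate each term: A/(y−a) contributes A·log|y−a|.

4*log(y)/5 - 11*log(y - 5)/120 - 5*log(y - 1)/8 - log(y + 1)/12 + C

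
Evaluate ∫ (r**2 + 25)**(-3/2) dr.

Substitute r = 5·tan(θ), so dr = 5·sec(θ)^2 dθ and the radical becomes sqrt(r**2 + 25) = 5·sec(θ) by the Pythagorean identity.
Integrate the resulting trig expression in θ, then back-substitute tan(θ) = r/5, sec(θ) = sqrt(r**2 + 25)/5 (absorbing any constant into C).

r/(25*sqrt(r**2 + 25)) + C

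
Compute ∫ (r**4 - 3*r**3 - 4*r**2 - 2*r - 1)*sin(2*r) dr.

-r**4*cos(2*r)/2 + r**3*sin(2*r) + 3*r**3*cos(2*r)/2 - 9*r**2*sin(2*r)/4 + 7*r**2*cos(2*r)/2 - 7*r*sin(2*r)/2 - 5*r*cos(2*r)/4 + 5*sin(2*r)/8 - 5*cos(2*r)/4 + C

Use integration by parts with u = r**4 - 3*r**3 - 4*r**2 - 2*r - 1, dv = sin(2*r) dr, so v = -cos(2*r)/2.
Apply parts 4 times (tabular method): alternate signs, differentiate u down to 0, integrate dv up.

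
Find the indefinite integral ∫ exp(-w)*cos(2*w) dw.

2*exp(-w)*sin(2*w)/5 - exp(-w)*cos(2*w)/5 + C

Let I denote the integral. Integrate by parts with u = cos(2*w), dv = exp(-w) dw, so v = -exp(-w): I = -exp(-w)*cos(2*w) − 2·∫ exp(-w)*sin(2*w) dw.
Apply parts again with u = sin(2*w), dv = exp(-w) dw: ∫ exp(-w)*sin(2*w) dw = -exp(-w)*sin(2*w) + 2·I. Substituting back brings back I: I = 2*exp(-w)*sin(2*w) - exp(-w)*cos(2*w) − 4·I.
Solving for I: (1 + 4)·I equals the remaining terms, so I = (1/5)·(2*exp(-w)*sin(2*w) - exp(-w)*cos(2*w)).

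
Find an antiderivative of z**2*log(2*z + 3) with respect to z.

z**3*log(2*z + 3)/3 - z**3/9 + z**2/4 - 3*z/4 + 9*log(2*z + 3)/8 + C

Use integration by parts with u = log(2*z + 3), dv = z**2 dz.
Then du = 2/(2*z + 3) dz and v = z**3/3.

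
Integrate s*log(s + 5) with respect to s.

Use integration by parts with u = log(s + 5), dv = s ds.
Then du = 1/(s + 5) ds and v = s**2/2.

s**2*log(s + 5)/2 - s**2/4 + 5*s/2 - 25*log(s + 5)/2 + C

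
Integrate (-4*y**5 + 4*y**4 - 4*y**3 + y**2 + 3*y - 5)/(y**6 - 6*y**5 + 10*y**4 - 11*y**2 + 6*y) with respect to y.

-5*log(y)/6 - 743*log(y - 3)/48 + 91*log(y - 2)/6 - 11*log(y - 1)/4 - 5*log(y + 1)/48 + 5/(4*y - 4) + C

Factor the denominator: y*(y - 3)*(y - 2)*(y - 1)**2*(y + 1).
Partial-fraction decomposition: -5/(48*(y + 1)) - 11/(4*(y - 1)) - 5/(4*(y - 1)**2) + 91/(6*(y - 2)) - 743/(48*(y - 3)) - 5/(6*y).
Integrate each term; A/(y−a) gives A·log|y−a|; A/(y−a)² gives −A/(y−a).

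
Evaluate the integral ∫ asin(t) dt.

t*asin(t) + sqrt(-t**2 + 1) + C

Use integration by parts with u = arcsin(t), dv = dt.
Then du = 1/sqrt(-t**2 + 1) dt.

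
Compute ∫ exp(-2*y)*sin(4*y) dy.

Let I denote the integral. Integrate by parts with u = sin(4*y), dv = exp(-2*y) dy, so v = -exp(-2*y)/2: I = -exp(-2*y)*sin(4*y)/2 + 2·∫ exp(-2*y)*cos(4*y) dy.
Apply parts again with u = cos(4*y), dv = exp(-2*y) dy: ∫ exp(-2*y)*cos(4*y) dy = -exp(-2*y)*cos(4*y)/2 − 2·I. Substituting back brings back I: I = -exp(-2*y)*sin(4*y)/2 - exp(-2*y)*cos(4*y) − 4·I.
Solving for I: (1 + 4)·I equals the remaining terms, so I = (1/5)·(-exp(-2*y)*sin(4*y)/2 - exp(-2*y)*cos(4*y)).

-exp(-2*y)*sin(4*y)/10 - exp(-2*y)*cos(4*y)/5 + C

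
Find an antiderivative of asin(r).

r*asin(r) + sqrt(-r**2 + 1) + C

Use integration by parts with u = arcsin(r), dv = dr.
Then du = 1/sqrt(-r**2 + 1) dr.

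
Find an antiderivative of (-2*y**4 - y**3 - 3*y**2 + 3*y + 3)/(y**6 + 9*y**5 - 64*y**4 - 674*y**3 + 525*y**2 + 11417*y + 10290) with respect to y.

Factor the denominator: (y - 7)*(y - 5)*(y + 1)*(y + 6)*(y + 7)**2.
Partial-fraction decomposition: -12139/(3528*(y + 7)) - 289/(63*(y + 7)**2) + 2499/(715*(y + 6)) - 1/(2160*(y + 1)) + 179/(2376*(y - 5)) - 1317/(10192*(y - 7)).
Integrate each term; A/(y−a) gives A·log|y−a|; A/(y−a)² gives −A/(y−a).

-1317*log(y - 7)/10192 + 179*log(y - 5)/2376 - log(y + 1)/2160 + 2499*log(y + 6)/715 - 12139*log(y + 7)/3528 + 289/(63*y + 441) + C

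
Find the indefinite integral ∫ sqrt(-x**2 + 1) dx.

x*sqrt(-x**2 + 1)/2 + asin(x)/2 + C

Substitute x = sin(θ), so dx = cos(θ) dθ and the radical becomes sqrt(-x**2 + 1) = cos(θ) by the Pythagorean identity.
Integrate the resulting trig expression in θ, then back-substitute θ = asin(x), sin(θ) = x, cos(θ) = sqrt(-x**2 + 1) (absorbing any constant into C).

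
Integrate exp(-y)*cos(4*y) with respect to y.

4*exp(-y)*sin(4*y)/17 - exp(-y)*cos(4*y)/17 + C

Let I denote the integral. Integrate by parts with u = cos(4*y), dv = exp(-y) dy, so v = -exp(-y): I = -exp(-y)*cos(4*y) − 4·∫ exp(-y)*sin(4*y) dy.
Apply parts again with u = sin(4*y), dv = exp(-y) dy: ∫ exp(-y)*sin(4*y) dy = -exp(-y)*sin(4*y) + 4·I. Substituting back brings back I: I = 4*exp(-y)*sin(4*y) - exp(-y)*cos(4*y) − 16·I.
Solving for I: (1 + 16)·I equals the remaining terms, so I = (1/17)·(4*exp(-y)*sin(4*y) - exp(-y)*cos(4*y)).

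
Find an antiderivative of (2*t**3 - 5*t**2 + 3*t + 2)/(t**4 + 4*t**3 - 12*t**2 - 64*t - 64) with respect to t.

Factor the denominator: (t - 4)*(t + 2)**2*(t + 4).
Partial-fraction decomposition: 109/(16*(t + 4)) - 181/(36*(t + 2)) + 10/(3*(t + 2)**2) + 31/(144*(t - 4)).
Integrate each term; A/(t−a) gives A·log|t−a|; A/(t−a)² gives −A/(t−a).

31*log(t - 4)/144 - 181*log(t + 2)/36 + 109*log(t + 4)/16 - 10/(3*t + 6) + C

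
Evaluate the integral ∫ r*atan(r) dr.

Use integration by parts with u = arctan(r), dv = r dr.
Then du = 1/(r**2 + 1) dr.

r**2*atan(r)/2 - r/2 + atan(r)/2 + C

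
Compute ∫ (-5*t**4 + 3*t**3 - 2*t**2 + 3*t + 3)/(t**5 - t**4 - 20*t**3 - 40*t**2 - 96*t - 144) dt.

-1961*log(t - 6)/960 + 115*log(t + 2)/64 - 170*log(t + 3)/39 - 411*log(t**2 + 4)/2080 + 201*atan(t/2)/520 + C

Factor the denominator: (t - 6)*(t + 2)*(t + 3)*(t**2 + 4).
Partial-fraction decomposition: -3*(137*t - 268)/(1040*(t**2 + 4)) - 170/(39*(t + 3)) + 115/(64*(t + 2)) - 1961/(960*(t - 6)).
Integrate each term; A/(t−a) gives A·log|t−a|; the (Bt+D)/(t²+p²) term gives a log and an atan.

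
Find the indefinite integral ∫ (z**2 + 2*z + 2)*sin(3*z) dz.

-z**2*cos(3*z)/3 + 2*z*sin(3*z)/9 - 2*z*cos(3*z)/3 + 2*sin(3*z)/9 - 16*cos(3*z)/27 + C

Use integration by parts with u = z**2 + 2*z + 2, dv = sin(3*z) dz, so v = -cos(3*z)/3.
Apply parts 2 times (tabular method): alternate signs, differentiate u down to 0, integrate dv up.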